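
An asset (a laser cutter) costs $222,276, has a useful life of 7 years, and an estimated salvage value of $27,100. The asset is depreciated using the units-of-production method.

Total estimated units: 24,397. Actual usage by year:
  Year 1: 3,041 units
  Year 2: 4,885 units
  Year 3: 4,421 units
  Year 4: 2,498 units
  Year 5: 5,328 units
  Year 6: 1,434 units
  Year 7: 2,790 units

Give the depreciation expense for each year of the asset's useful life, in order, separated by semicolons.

Depreciable base = $222,276 − $27,100 = $195,176.
Rate = $195,176 / 24,397 units = $8 per unit.
Year 1: 3,041 × $8 = $24,328. Book value $197,948.
Year 2: 4,885 × $8 = $39,080. Book value $158,868.
Year 3: 4,421 × $8 = $35,368. Book value $123,500.
Year 4: 2,498 × $8 = $19,984. Book value $103,516.
Year 5: 5,328 × $8 = $42,624. Book value $60,892.
Year 6: 1,434 × $8 = $11,472. Book value $49,420.
Year 7: 2,790 × $8 = $22,320. Book value $27,100.

$24,328; $39,080; $35,368; $19,984; $42,624; $11,472; $22,320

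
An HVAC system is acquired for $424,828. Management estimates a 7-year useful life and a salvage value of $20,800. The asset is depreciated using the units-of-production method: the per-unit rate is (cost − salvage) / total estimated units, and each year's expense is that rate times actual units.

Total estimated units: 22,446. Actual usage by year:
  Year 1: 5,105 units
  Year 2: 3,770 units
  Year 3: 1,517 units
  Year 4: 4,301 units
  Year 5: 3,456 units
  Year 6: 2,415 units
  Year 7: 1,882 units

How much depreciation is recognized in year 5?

$62,208

Depreciable base = $424,828 − $20,800 = $404,028.
Rate = $404,028 / 22,446 units = $18 per unit.
Year 1: 5,105 × $18 = $91,890. Book value $332,938.
Year 2: 3,770 × $18 = $67,860. Book value $265,078.
Year 3: 1,517 × $18 = $27,306. Book value $237,772.
Year 4: 4,301 × $18 = $77,418. Book value $160,354.
Year 5: 3,456 × $18 = $62,208. Book value $98,146.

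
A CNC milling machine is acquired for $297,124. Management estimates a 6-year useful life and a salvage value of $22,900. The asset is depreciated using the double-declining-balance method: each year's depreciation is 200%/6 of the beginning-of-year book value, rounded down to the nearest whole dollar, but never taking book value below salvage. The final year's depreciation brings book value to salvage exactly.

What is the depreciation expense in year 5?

$19,564

Depreciable base = $297,124 − $22,900 = $274,224.
Year 1: ⌊$297,124 × 200%/6⌋ = $99,041. Book value $198,083.
Year 2: ⌊$198,083 × 200%/6⌋ = $66,027. Book value $132,056.
Year 3: ⌊$132,056 × 200%/6⌋ = $44,018. Book value $88,038.
Year 4: ⌊$88,038 × 200%/6⌋ = $29,346. Book value $58,692.
Year 5: ⌊$58,692 × 200%/6⌋ = $19,564. Book value $39,128.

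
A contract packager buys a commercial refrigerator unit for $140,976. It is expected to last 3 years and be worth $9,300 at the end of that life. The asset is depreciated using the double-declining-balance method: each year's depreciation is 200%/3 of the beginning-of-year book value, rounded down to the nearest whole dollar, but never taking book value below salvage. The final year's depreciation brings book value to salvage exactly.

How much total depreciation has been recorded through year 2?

Depreciable base = $140,976 − $9,300 = $131,676.
Year 1: ⌊$140,976 × 200%/3⌋ = $93,984. Book value $46,992.
Year 2: ⌊$46,992 × 200%/3⌋ = $31,328. Book value $15,664.
Accumulated through year 2 = $140,976 − $15,664 = $125,312.

$125,312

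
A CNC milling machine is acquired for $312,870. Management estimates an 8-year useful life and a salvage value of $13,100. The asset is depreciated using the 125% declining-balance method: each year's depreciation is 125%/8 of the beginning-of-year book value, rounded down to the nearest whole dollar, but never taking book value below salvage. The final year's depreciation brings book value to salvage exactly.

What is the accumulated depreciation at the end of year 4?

Depreciable base = $312,870 − $13,100 = $299,770.
Year 1: ⌊$312,870 × 125%/8⌋ = $48,885. Book value $263,985.
Year 2: ⌊$263,985 × 125%/8⌋ = $41,247. Book value $222,738.
Year 3: ⌊$222,738 × 125%/8⌋ = $34,802. Book value $187,936.
Year 4: ⌊$187,936 × 125%/8⌋ = $29,365. Book value $158,571.
Accumulated through year 4 = $312,870 − $158,571 = $154,299.

$154,299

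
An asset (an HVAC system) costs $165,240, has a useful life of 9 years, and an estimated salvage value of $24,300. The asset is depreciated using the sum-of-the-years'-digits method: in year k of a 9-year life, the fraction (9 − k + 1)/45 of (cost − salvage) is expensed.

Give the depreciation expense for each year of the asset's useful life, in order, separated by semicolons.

$28,188; $25,056; $21,924; $18,792; $15,660; $12,528; $9,396; $6,264; $3,132

Depreciable base = $165,240 − $24,300 = $140,940.
Sum of the years' digits = 9+8+7+6+5+4+3+2+1 = 45.
Year 1: $140,940 × 9/45 = $28,188. Book value $137,052.
Year 2: $140,940 × 8/45 = $25,056. Book value $111,996.
Year 3: $140,940 × 7/45 = $21,924. Book value $90,072.
Year 4: $140,940 × 6/45 = $18,792. Book value $71,280.
Year 5: $140,940 × 5/45 = $15,660. Book value $55,620.
Year 6: $140,940 × 4/45 = $12,528. Book value $43,092.
Year 7: $140,940 × 3/45 = $9,396. Book value $33,696.
Year 8: $140,940 × 2/45 = $6,264. Book value $27,432.
Year 9: $140,940 × 1/45 = $3,132. Book value $24,300.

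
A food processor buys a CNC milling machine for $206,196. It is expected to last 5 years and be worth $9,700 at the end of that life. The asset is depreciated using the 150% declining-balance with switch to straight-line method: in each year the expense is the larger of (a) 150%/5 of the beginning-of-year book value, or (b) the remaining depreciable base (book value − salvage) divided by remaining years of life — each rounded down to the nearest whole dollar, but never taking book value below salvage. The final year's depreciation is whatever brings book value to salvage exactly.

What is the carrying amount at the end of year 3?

Depreciable base = $206,196 − $9,700 = $196,496.
Year 1: DB = ⌊$206,196 × 150%/5⌋ = $61,858; SL = ⌊$196,496/5⌋ = $39,299 → take DB $61,858. Book value $144,338.
Year 2: DB = ⌊$144,338 × 150%/5⌋ = $43,301; SL = ⌊$134,638/4⌋ = $33,659 → take DB $43,301. Book value $101,037.
Year 3: DB = ⌊$101,037 × 150%/5⌋ = $30,311; SL = ⌊$91,337/3⌋ = $30,445 → take SL $30,445. Book value $70,592.

$70,592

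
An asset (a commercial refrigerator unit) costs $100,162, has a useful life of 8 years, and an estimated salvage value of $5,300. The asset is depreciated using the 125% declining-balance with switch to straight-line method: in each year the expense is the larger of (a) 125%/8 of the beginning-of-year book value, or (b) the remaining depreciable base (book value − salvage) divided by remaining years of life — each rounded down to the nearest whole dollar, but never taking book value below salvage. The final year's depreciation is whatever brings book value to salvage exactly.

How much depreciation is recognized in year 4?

$10,973

Depreciable base = $100,162 − $5,300 = $94,862.
Year 1: DB = ⌊$100,162 × 125%/8⌋ = $15,650; SL = ⌊$94,862/8⌋ = $11,857 → take DB $15,650. Book value $84,512.
Year 2: DB = ⌊$84,512 × 125%/8⌋ = $13,205; SL = ⌊$79,212/7⌋ = $11,316 → take DB $13,205. Book value $71,307.
Year 3: DB = ⌊$71,307 × 125%/8⌋ = $11,141; SL = ⌊$66,007/6⌋ = $11,001 → take DB $11,141. Book value $60,166.
Year 4: DB = ⌊$60,166 × 125%/8⌋ = $9,400; SL = ⌊$54,866/5⌋ = $10,973 → take SL $10,973. Book value $49,193.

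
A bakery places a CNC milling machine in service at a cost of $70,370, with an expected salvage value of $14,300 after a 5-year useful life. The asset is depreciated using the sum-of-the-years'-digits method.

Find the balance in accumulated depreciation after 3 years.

$44,856

Depreciable base = $70,370 − $14,300 = $56,070.
Sum of the years' digits = 5+4+3+2+1 = 15.
Year 1: $56,070 × 5/15 = $18,690. Book value $51,680.
Year 2: $56,070 × 4/15 = $14,952. Book value $36,728.
Year 3: $56,070 × 3/15 = $11,214. Book value $25,514.
Accumulated through year 3 = $70,370 − $25,514 = $44,856.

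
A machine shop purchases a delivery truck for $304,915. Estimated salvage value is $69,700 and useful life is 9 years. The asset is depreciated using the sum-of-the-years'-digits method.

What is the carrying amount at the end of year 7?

Depreciable base = $304,915 − $69,700 = $235,215.
Sum of the years' digits = 9+8+7+6+5+4+3+2+1 = 45.
Year 1: $235,215 × 9/45 = $47,043. Book value $257,872.
Year 2: $235,215 × 8/45 = $41,816. Book value $216,056.
Year 3: $235,215 × 7/45 = $36,589. Book value $179,467.
Year 4: $235,215 × 6/45 = $31,362. Book value $148,105.
Year 5: $235,215 × 5/45 = $26,135. Book value $121,970.
Year 6: $235,215 × 4/45 = $20,908. Book value $101,062.
Year 7: $235,215 × 3/45 = $15,681. Book value $85,381.

$85,381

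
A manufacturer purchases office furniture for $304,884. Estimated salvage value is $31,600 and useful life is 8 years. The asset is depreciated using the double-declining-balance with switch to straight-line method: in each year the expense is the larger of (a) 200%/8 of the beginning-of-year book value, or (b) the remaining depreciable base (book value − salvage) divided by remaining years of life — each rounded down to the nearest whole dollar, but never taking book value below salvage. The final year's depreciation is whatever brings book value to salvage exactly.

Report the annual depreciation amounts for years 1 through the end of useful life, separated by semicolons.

Depreciable base = $304,884 − $31,600 = $273,284.
Year 1: DB = ⌊$304,884 × 200%/8⌋ = $76,221; SL = ⌊$273,284/8⌋ = $34,160 → take DB $76,221. Book value $228,663.
Year 2: DB = ⌊$228,663 × 200%/8⌋ = $57,165; SL = ⌊$197,063/7⌋ = $28,151 → take DB $57,165. Book value $171,498.
Year 3: DB = ⌊$171,498 × 200%/8⌋ = $42,874; SL = ⌊$139,898/6⌋ = $23,316 → take DB $42,874. Book value $128,624.
Year 4: DB = ⌊$128,624 × 200%/8⌋ = $32,156; SL = ⌊$97,024/5⌋ = $19,404 → take DB $32,156. Book value $96,468.
Year 5: DB = ⌊$96,468 × 200%/8⌋ = $24,117; SL = ⌊$64,868/4⌋ = $16,217 → take DB $24,117. Book value $72,351.
Year 6: DB = ⌊$72,351 × 200%/8⌋ = $18,087; SL = ⌊$40,751/3⌋ = $13,583 → take DB $18,087. Book value $54,264.
Year 7: DB = ⌊$54,264 × 200%/8⌋ = $13,566; SL = ⌊$22,664/2⌋ = $11,332 → take DB $13,566. Book value $40,698.
Year 8 (final): $40,698 − $31,600 = $9,098. Book value $31,600.

$76,221; $57,165; $42,874; $32,156; $24,117; $18,087; $13,566; $9,098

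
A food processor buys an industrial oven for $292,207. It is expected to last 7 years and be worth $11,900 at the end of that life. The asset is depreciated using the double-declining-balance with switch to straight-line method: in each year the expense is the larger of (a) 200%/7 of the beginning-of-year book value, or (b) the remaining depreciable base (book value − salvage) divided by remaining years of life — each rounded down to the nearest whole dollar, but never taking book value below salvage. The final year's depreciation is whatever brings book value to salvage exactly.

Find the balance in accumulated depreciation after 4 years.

$216,142

Depreciable base = $292,207 − $11,900 = $280,307.
Year 1: DB = ⌊$292,207 × 200%/7⌋ = $83,487; SL = ⌊$280,307/7⌋ = $40,043 → take DB $83,487. Book value $208,720.
Year 2: DB = ⌊$208,720 × 200%/7⌋ = $59,634; SL = ⌊$196,820/6⌋ = $32,803 → take DB $59,634. Book value $149,086.
Year 3: DB = ⌊$149,086 × 200%/7⌋ = $42,596; SL = ⌊$137,186/5⌋ = $27,437 → take DB $42,596. Book value $106,490.
Year 4: DB = ⌊$106,490 × 200%/7⌋ = $30,425; SL = ⌊$94,590/4⌋ = $23,647 → take DB $30,425. Book value $76,065.
Accumulated through year 4 = $292,207 − $76,065 = $216,142.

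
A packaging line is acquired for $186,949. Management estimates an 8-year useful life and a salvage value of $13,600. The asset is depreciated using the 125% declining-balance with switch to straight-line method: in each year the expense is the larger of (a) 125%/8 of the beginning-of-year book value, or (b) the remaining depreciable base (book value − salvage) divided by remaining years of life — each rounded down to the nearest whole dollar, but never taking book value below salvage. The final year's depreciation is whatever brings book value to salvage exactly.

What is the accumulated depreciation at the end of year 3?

$74,651

Depreciable base = $186,949 − $13,600 = $173,349.
Year 1: DB = ⌊$186,949 × 125%/8⌋ = $29,210; SL = ⌊$173,349/8⌋ = $21,668 → take DB $29,210. Book value $157,739.
Year 2: DB = ⌊$157,739 × 125%/8⌋ = $24,646; SL = ⌊$144,139/7⌋ = $20,591 → take DB $24,646. Book value $133,093.
Year 3: DB = ⌊$133,093 × 125%/8⌋ = $20,795; SL = ⌊$119,493/6⌋ = $19,915 → take DB $20,795. Book value $112,298.
Accumulated through year 3 = $186,949 − $112,298 = $74,651.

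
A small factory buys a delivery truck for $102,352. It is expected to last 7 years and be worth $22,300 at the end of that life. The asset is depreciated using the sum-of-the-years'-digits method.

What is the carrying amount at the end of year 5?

Depreciable base = $102,352 − $22,300 = $80,052.
Sum of the years' digits = 7+6+5+4+3+2+1 = 28.
Year 1: $80,052 × 7/28 = $20,013. Book value $82,339.
Year 2: $80,052 × 6/28 = $17,154. Book value $65,185.
Year 3: $80,052 × 5/28 = $14,295. Book value $50,890.
Year 4: $80,052 × 4/28 = $11,436. Book value $39,454.
Year 5: $80,052 × 3/28 = $8,577. Book value $30,877.

$30,877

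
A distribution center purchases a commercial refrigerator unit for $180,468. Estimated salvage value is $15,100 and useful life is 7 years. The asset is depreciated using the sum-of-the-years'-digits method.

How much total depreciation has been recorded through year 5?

Depreciable base = $180,468 − $15,100 = $165,368.
Sum of the years' digits = 7+6+5+4+3+2+1 = 28.
Year 1: $165,368 × 7/28 = $41,342. Book value $139,126.
Year 2: $165,368 × 6/28 = $35,436. Book value $103,690.
Year 3: $165,368 × 5/28 = $29,530. Book value $74,160.
Year 4: $165,368 × 4/28 = $23,624. Book value $50,536.
Year 5: $165,368 × 3/28 = $17,718. Book value $32,818.
Accumulated through year 5 = $180,468 − $32,818 = $147,650.

$147,650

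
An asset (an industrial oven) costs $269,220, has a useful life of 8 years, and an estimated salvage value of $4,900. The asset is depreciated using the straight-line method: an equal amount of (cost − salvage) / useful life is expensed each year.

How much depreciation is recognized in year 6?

$33,040

Depreciable base = $269,220 − $4,900 = $264,320.
Annual expense = $264,320 / 8 = $33,040.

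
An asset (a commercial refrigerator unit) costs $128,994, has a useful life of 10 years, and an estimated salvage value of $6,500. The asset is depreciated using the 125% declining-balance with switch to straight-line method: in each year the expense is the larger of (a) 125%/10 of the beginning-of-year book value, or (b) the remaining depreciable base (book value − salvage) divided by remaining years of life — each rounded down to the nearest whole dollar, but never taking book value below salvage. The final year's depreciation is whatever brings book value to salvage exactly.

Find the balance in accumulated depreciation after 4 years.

Depreciable base = $128,994 − $6,500 = $122,494.
Year 1: DB = ⌊$128,994 × 125%/10⌋ = $16,124; SL = ⌊$122,494/10⌋ = $12,249 → take DB $16,124. Book value $112,870.
Year 2: DB = ⌊$112,870 × 125%/10⌋ = $14,108; SL = ⌊$106,370/9⌋ = $11,818 → take DB $14,108. Book value $98,762.
Year 3: DB = ⌊$98,762 × 125%/10⌋ = $12,345; SL = ⌊$92,262/8⌋ = $11,532 → take DB $12,345. Book value $86,417.
Year 4: DB = ⌊$86,417 × 125%/10⌋ = $10,802; SL = ⌊$79,917/7⌋ = $11,416 → take SL $11,416. Book value $75,001.
Accumulated through year 4 = $128,994 − $75,001 = $53,993.

$53,993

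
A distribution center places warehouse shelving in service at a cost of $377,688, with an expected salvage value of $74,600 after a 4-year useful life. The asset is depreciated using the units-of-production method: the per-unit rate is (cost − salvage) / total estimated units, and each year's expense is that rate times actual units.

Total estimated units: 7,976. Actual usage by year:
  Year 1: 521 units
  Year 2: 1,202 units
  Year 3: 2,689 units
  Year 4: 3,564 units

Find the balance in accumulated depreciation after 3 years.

Depreciable base = $377,688 − $74,600 = $303,088.
Rate = $303,088 / 7,976 units = $38 per unit.
Year 1: 521 × $38 = $19,798. Book value $357,890.
Year 2: 1,202 × $38 = $45,676. Book value $312,214.
Year 3: 2,689 × $38 = $102,182. Book value $210,032.
Accumulated through year 3 = $377,688 − $210,032 = $167,656.

$167,656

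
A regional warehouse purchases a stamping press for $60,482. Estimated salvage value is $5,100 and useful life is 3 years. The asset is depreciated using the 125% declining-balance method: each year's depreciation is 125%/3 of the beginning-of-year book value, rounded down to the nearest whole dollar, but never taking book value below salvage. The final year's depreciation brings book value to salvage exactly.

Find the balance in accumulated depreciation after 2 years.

$39,900

Depreciable base = $60,482 − $5,100 = $55,382.
Year 1: ⌊$60,482 × 125%/3⌋ = $25,200. Book value $35,282.
Year 2: ⌊$35,282 × 125%/3⌋ = $14,700. Book value $20,582.
Accumulated through year 2 = $60,482 − $20,582 = $39,900.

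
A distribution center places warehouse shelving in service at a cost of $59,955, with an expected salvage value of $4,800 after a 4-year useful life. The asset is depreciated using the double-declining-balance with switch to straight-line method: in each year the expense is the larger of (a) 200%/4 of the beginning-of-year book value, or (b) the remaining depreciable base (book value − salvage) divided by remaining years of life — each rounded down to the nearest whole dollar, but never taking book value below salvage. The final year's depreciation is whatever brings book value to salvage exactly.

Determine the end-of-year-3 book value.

$7,495

Depreciable base = $59,955 − $4,800 = $55,155.
Year 1: DB = ⌊$59,955 × 200%/4⌋ = $29,977; SL = ⌊$55,155/4⌋ = $13,788 → take DB $29,977. Book value $29,978.
Year 2: DB = ⌊$29,978 × 200%/4⌋ = $14,989; SL = ⌊$25,178/3⌋ = $8,392 → take DB $14,989. Book value $14,989.
Year 3: DB = ⌊$14,989 × 200%/4⌋ = $7,494; SL = ⌊$10,189/2⌋ = $5,094 → take DB $7,494. Book value $7,495.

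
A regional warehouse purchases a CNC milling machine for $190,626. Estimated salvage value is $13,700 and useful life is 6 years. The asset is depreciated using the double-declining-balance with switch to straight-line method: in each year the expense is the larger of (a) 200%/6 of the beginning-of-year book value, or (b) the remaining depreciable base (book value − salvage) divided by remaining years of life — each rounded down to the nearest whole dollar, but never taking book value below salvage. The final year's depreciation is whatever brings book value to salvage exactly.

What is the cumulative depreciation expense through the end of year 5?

Depreciable base = $190,626 − $13,700 = $176,926.
Year 1: DB = ⌊$190,626 × 200%/6⌋ = $63,542; SL = ⌊$176,926/6⌋ = $29,487 → take DB $63,542. Book value $127,084.
Year 2: DB = ⌊$127,084 × 200%/6⌋ = $42,361; SL = ⌊$113,384/5⌋ = $22,676 → take DB $42,361. Book value $84,723.
Year 3: DB = ⌊$84,723 × 200%/6⌋ = $28,241; SL = ⌊$71,023/4⌋ = $17,755 → take DB $28,241. Book value $56,482.
Year 4: DB = ⌊$56,482 × 200%/6⌋ = $18,827; SL = ⌊$42,782/3⌋ = $14,260 → take DB $18,827. Book value $37,655.
Year 5: DB = ⌊$37,655 × 200%/6⌋ = $12,551; SL = ⌊$23,955/2⌋ = $11,977 → take DB $12,551. Book value $25,104.
Accumulated through year 5 = $190,626 − $25,104 = $165,522.

$165,522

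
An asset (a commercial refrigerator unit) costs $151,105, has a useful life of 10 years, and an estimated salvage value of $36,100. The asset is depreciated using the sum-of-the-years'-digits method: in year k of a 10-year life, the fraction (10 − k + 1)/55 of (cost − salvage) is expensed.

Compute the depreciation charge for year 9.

$4,182

Depreciable base = $151,105 − $36,100 = $115,005.
Sum of the years' digits = 10+9+8+7+6+5+4+3+2+1 = 55.
Year 1: $115,005 × 10/55 = $20,910. Book value $130,195.
Year 2: $115,005 × 9/55 = $18,819. Book value $111,376.
Year 3: $115,005 × 8/55 = $16,728. Book value $94,648.
Year 4: $115,005 × 7/55 = $14,637. Book value $80,011.
Year 5: $115,005 × 6/55 = $12,546. Book value $67,465.
Year 6: $115,005 × 5/55 = $10,455. Book value $57,010.
Year 7: $115,005 × 4/55 = $8,364. Book value $48,646.
Year 8: $115,005 × 3/55 = $6,273. Book value $42,373.
Year 9: $115,005 × 2/55 = $4,182. Book value $38,191.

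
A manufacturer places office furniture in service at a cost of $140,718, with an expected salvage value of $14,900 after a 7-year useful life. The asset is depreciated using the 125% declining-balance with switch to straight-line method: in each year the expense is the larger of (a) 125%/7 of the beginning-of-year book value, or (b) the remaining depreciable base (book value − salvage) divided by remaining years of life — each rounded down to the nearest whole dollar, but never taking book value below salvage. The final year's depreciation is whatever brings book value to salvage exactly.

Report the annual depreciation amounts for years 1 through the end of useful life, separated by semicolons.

$25,128; $20,641; $16,955; $15,773; $15,773; $15,774; $15,774

Depreciable base = $140,718 − $14,900 = $125,818.
Year 1: DB = ⌊$140,718 × 125%/7⌋ = $25,128; SL = ⌊$125,818/7⌋ = $17,974 → take DB $25,128. Book value $115,590.
Year 2: DB = ⌊$115,590 × 125%/7⌋ = $20,641; SL = ⌊$100,690/6⌋ = $16,781 → take DB $20,641. Book value $94,949.
Year 3: DB = ⌊$94,949 × 125%/7⌋ = $16,955; SL = ⌊$80,049/5⌋ = $16,009 → take DB $16,955. Book value $77,994.
Year 4: DB = ⌊$77,994 × 125%/7⌋ = $13,927; SL = ⌊$63,094/4⌋ = $15,773 → take SL $15,773. Book value $62,221.
Year 5: DB = ⌊$62,221 × 125%/7⌋ = $11,110; SL = ⌊$47,321/3⌋ = $15,773 → take SL $15,773. Book value $46,448.
Year 6: DB = ⌊$46,448 × 125%/7⌋ = $8,294; SL = ⌊$31,548/2⌋ = $15,774 → take SL $15,774. Book value $30,674.
Year 7 (final): $30,674 − $14,900 = $15,774. Book value $14,900.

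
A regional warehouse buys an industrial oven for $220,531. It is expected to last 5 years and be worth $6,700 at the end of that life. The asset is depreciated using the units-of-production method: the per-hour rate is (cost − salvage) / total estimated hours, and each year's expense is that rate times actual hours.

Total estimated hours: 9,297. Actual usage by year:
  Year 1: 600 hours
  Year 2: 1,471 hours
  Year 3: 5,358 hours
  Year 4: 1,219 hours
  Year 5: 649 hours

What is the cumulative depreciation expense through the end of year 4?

$198,904

Depreciable base = $220,531 − $6,700 = $213,831.
Rate = $213,831 / 9,297 hours = $23 per hour.
Year 1: 600 × $23 = $13,800. Book value $206,731.
Year 2: 1,471 × $23 = $33,833. Book value $172,898.
Year 3: 5,358 × $23 = $123,234. Book value $49,664.
Year 4: 1,219 × $23 = $28,037. Book value $21,627.
Accumulated through year 4 = $220,531 − $21,627 = $198,904.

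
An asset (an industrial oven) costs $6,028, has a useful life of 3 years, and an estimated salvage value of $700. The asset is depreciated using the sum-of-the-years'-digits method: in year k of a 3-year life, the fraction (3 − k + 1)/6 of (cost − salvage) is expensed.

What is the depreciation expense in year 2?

$1,776

Depreciable base = $6,028 − $700 = $5,328.
Sum of the years' digits = 3+2+1 = 6.
Year 1: $5,328 × 3/6 = $2,664. Book value $3,364.
Year 2: $5,328 × 2/6 = $1,776. Book value $1,588.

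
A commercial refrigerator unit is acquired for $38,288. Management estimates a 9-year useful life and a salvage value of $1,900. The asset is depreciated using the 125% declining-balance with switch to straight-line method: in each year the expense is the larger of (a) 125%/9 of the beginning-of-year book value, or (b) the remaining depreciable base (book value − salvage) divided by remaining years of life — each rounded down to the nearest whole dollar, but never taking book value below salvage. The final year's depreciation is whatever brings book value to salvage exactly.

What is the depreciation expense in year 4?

Depreciable base = $38,288 − $1,900 = $36,388.
Year 1: DB = ⌊$38,288 × 125%/9⌋ = $5,317; SL = ⌊$36,388/9⌋ = $4,043 → take DB $5,317. Book value $32,971.
Year 2: DB = ⌊$32,971 × 125%/9⌋ = $4,579; SL = ⌊$31,071/8⌋ = $3,883 → take DB $4,579. Book value $28,392.
Year 3: DB = ⌊$28,392 × 125%/9⌋ = $3,943; SL = ⌊$26,492/7⌋ = $3,784 → take DB $3,943. Book value $24,449.
Year 4: DB = ⌊$24,449 × 125%/9⌋ = $3,395; SL = ⌊$22,549/6⌋ = $3,758 → take SL $3,758. Book value $20,691.

$3,758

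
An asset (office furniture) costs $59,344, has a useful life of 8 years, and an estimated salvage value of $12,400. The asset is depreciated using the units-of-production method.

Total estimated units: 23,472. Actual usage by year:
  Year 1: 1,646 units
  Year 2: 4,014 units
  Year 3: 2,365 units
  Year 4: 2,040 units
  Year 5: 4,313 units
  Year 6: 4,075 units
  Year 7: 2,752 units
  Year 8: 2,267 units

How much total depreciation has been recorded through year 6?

Depreciable base = $59,344 − $12,400 = $46,944.
Rate = $46,944 / 23,472 units = $2 per unit.
Year 1: 1,646 × $2 = $3,292. Book value $56,052.
Year 2: 4,014 × $2 = $8,028. Book value $48,024.
Year 3: 2,365 × $2 = $4,730. Book value $43,294.
Year 4: 2,040 × $2 = $4,080. Book value $39,214.
Year 5: 4,313 × $2 = $8,626. Book value $30,588.
Year 6: 4,075 × $2 = $8,150. Book value $22,438.
Accumulated through year 6 = $59,344 − $22,438 = $36,906.

$36,906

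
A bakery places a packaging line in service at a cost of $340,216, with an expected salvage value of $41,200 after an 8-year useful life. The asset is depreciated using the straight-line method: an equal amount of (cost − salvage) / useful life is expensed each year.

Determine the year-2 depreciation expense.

$37,377

Depreciable base = $340,216 − $41,200 = $299,016.
Annual expense = $299,016 / 8 = $37,377.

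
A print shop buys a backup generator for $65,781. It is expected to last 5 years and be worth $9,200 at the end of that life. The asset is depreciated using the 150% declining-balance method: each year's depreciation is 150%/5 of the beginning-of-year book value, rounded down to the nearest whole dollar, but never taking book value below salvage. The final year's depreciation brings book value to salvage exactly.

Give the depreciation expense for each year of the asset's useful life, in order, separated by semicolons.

Depreciable base = $65,781 − $9,200 = $56,581.
Year 1: ⌊$65,781 × 150%/5⌋ = $19,734. Book value $46,047.
Year 2: ⌊$46,047 × 150%/5⌋ = $13,814. Book value $32,233.
Year 3: ⌊$32,233 × 150%/5⌋ = $9,669. Book value $22,564.
Year 4: ⌊$22,564 × 150%/5⌋ = $6,769. Book value $15,795.
Year 5 (final): $15,795 − $9,200 = $6,595. Book value $9,200.

$19,734; $13,814; $9,669; $6,769; $6,595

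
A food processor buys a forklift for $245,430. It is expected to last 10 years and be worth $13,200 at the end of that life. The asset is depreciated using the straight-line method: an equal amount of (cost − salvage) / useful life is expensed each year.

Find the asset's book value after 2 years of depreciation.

Depreciable base = $245,430 − $13,200 = $232,230.
Annual expense = $232,230 / 10 = $23,223.
End of year 1: book value $222,207.
End of year 2: book value $198,984.

$198,984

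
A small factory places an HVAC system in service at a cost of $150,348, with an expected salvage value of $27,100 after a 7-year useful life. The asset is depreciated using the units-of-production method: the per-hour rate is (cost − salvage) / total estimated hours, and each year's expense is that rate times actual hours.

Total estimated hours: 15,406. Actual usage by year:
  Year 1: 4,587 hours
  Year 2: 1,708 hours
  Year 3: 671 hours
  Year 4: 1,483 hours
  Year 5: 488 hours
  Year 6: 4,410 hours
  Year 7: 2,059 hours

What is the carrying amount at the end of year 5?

$78,852

Depreciable base = $150,348 − $27,100 = $123,248.
Rate = $123,248 / 15,406 hours = $8 per hour.
Year 1: 4,587 × $8 = $36,696. Book value $113,652.
Year 2: 1,708 × $8 = $13,664. Book value $99,988.
Year 3: 671 × $8 = $5,368. Book value $94,620.
Year 4: 1,483 × $8 = $11,864. Book value $82,756.
Year 5: 488 × $8 = $3,904. Book value $78,852.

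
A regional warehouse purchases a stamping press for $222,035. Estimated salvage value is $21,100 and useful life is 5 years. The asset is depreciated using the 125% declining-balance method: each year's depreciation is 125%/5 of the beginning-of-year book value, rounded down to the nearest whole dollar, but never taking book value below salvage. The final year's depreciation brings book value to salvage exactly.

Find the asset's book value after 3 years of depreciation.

Depreciable base = $222,035 − $21,100 = $200,935.
Year 1: ⌊$222,035 × 125%/5⌋ = $55,508. Book value $166,527.
Year 2: ⌊$166,527 × 125%/5⌋ = $41,631. Book value $124,896.
Year 3: ⌊$124,896 × 125%/5⌋ = $31,224. Book value $93,672.

$93,672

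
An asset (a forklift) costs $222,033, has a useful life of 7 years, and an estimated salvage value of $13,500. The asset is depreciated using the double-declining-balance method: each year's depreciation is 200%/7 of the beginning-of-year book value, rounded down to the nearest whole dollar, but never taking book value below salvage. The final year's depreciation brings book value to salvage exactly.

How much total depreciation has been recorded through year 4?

$164,235

Depreciable base = $222,033 − $13,500 = $208,533.
Year 1: ⌊$222,033 × 200%/7⌋ = $63,438. Book value $158,595.
Year 2: ⌊$158,595 × 200%/7⌋ = $45,312. Book value $113,283.
Year 3: ⌊$113,283 × 200%/7⌋ = $32,366. Book value $80,917.
Year 4: ⌊$80,917 × 200%/7⌋ = $23,119. Book value $57,798.
Accumulated through year 4 = $222,033 − $57,798 = $164,235.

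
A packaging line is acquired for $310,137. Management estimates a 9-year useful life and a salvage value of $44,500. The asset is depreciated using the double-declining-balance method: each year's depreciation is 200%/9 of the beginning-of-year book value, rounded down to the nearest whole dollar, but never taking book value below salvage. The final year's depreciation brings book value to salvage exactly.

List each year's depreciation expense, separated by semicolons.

$68,919; $53,604; $41,692; $32,427; $25,221; $19,616; $15,257; $8,901; $0

Depreciable base = $310,137 − $44,500 = $265,637.
Year 1: ⌊$310,137 × 200%/9⌋ = $68,919. Book value $241,218.
Year 2: ⌊$241,218 × 200%/9⌋ = $53,604. Book value $187,614.
Year 3: ⌊$187,614 × 200%/9⌋ = $41,692. Book value $145,922.
Year 4: ⌊$145,922 × 200%/9⌋ = $32,427. Book value $113,495.
Year 5: ⌊$113,495 × 200%/9⌋ = $25,221. Book value $88,274.
Year 6: ⌊$88,274 × 200%/9⌋ = $19,616. Book value $68,658.
Year 7: ⌊$68,658 × 200%/9⌋ = $15,257. Book value $53,401.
Year 8: ⌊$53,401 × 200%/9⌋ = $11,866, capped at $8,901. Book value $44,500.
Year 9 (final): $44,500 − $44,500 = $0. Book value $44,500.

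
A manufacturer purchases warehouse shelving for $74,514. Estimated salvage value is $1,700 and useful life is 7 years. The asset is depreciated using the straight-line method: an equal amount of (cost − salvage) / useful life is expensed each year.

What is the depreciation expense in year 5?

Depreciable base = $74,514 − $1,700 = $72,814.
Annual expense = $72,814 / 7 = $10,402.

$10,402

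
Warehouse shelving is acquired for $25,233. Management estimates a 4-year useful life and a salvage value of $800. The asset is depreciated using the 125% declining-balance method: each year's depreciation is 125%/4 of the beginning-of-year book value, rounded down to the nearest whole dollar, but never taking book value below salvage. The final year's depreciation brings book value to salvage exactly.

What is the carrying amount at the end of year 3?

$8,200

Depreciable base = $25,233 − $800 = $24,433.
Year 1: ⌊$25,233 × 125%/4⌋ = $7,885. Book value $17,348.
Year 2: ⌊$17,348 × 125%/4⌋ = $5,421. Book value $11,927.
Year 3: ⌊$11,927 × 125%/4⌋ = $3,727. Book value $8,200.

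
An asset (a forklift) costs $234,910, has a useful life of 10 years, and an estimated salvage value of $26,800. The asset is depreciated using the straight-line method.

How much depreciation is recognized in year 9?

Depreciable base = $234,910 − $26,800 = $208,110.
Annual expense = $208,110 / 10 = $20,811.

$20,811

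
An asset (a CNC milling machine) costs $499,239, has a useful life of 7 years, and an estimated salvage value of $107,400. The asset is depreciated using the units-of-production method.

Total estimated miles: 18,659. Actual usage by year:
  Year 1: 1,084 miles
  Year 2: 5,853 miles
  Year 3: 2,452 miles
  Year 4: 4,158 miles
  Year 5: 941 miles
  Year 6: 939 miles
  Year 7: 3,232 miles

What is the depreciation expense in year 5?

$19,761

Depreciable base = $499,239 − $107,400 = $391,839.
Rate = $391,839 / 18,659 miles = $21 per mile.
Year 1: 1,084 × $21 = $22,764. Book value $476,475.
Year 2: 5,853 × $21 = $122,913. Book value $353,562.
Year 3: 2,452 × $21 = $51,492. Book value $302,070.
Year 4: 4,158 × $21 = $87,318. Book value $214,752.
Year 5: 941 × $21 = $19,761. Book value $194,991.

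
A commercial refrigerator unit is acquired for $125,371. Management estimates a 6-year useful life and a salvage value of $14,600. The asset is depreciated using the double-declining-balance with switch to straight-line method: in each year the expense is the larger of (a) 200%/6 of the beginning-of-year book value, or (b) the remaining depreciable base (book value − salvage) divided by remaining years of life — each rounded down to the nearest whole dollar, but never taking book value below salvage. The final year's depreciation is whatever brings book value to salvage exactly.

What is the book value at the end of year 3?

Depreciable base = $125,371 − $14,600 = $110,771.
Year 1: DB = ⌊$125,371 × 200%/6⌋ = $41,790; SL = ⌊$110,771/6⌋ = $18,461 → take DB $41,790. Book value $83,581.
Year 2: DB = ⌊$83,581 × 200%/6⌋ = $27,860; SL = ⌊$68,981/5⌋ = $13,796 → take DB $27,860. Book value $55,721.
Year 3: DB = ⌊$55,721 × 200%/6⌋ = $18,573; SL = ⌊$41,121/4⌋ = $10,280 → take DB $18,573. Book value $37,148.

$37,148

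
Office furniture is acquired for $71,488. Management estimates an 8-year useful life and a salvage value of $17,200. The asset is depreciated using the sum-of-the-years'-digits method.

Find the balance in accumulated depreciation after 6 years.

$49,764

Depreciable base = $71,488 − $17,200 = $54,288.
Sum of the years' digits = 8+7+6+5+4+3+2+1 = 36.
Year 1: $54,288 × 8/36 = $12,064. Book value $59,424.
Year 2: $54,288 × 7/36 = $10,556. Book value $48,868.
Year 3: $54,288 × 6/36 = $9,048. Book value $39,820.
Year 4: $54,288 × 5/36 = $7,540. Book value $32,280.
Year 5: $54,288 × 4/36 = $6,032. Book value $26,248.
Year 6: $54,288 × 3/36 = $4,524. Book value $21,724.
Accumulated through year 6 = $71,488 − $21,724 = $49,764.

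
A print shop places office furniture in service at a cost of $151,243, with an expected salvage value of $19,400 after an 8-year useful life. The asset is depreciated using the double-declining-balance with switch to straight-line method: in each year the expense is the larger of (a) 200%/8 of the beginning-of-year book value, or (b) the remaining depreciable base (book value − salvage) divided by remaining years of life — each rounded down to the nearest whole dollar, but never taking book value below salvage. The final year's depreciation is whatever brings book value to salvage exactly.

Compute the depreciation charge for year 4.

Depreciable base = $151,243 − $19,400 = $131,843.
Year 1: DB = ⌊$151,243 × 200%/8⌋ = $37,810; SL = ⌊$131,843/8⌋ = $16,480 → take DB $37,810. Book value $113,433.
Year 2: DB = ⌊$113,433 × 200%/8⌋ = $28,358; SL = ⌊$94,033/7⌋ = $13,433 → take DB $28,358. Book value $85,075.
Year 3: DB = ⌊$85,075 × 200%/8⌋ = $21,268; SL = ⌊$65,675/6⌋ = $10,945 → take DB $21,268. Book value $63,807.
Year 4: DB = ⌊$63,807 × 200%/8⌋ = $15,951; SL = ⌊$44,407/5⌋ = $8,881 → take DB $15,951. Book value $47,856.

$15,951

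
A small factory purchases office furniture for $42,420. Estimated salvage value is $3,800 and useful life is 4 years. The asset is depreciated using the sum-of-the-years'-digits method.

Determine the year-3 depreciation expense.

Depreciable base = $42,420 − $3,800 = $38,620.
Sum of the years' digits = 4+3+2+1 = 10.
Year 1: $38,620 × 4/10 = $15,448. Book value $26,972.
Year 2: $38,620 × 3/10 = $11,586. Book value $15,386.
Year 3: $38,620 × 2/10 = $7,724. Book value $7,662.

$7,724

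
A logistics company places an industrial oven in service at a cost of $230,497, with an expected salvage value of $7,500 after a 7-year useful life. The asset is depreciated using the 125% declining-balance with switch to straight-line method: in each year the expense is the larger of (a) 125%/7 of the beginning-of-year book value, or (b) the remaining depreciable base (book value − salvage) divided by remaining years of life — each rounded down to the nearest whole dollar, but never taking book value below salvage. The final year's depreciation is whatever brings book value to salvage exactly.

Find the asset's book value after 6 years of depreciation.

Depreciable base = $230,497 − $7,500 = $222,997.
Year 1: DB = ⌊$230,497 × 125%/7⌋ = $41,160; SL = ⌊$222,997/7⌋ = $31,856 → take DB $41,160. Book value $189,337.
Year 2: DB = ⌊$189,337 × 125%/7⌋ = $33,810; SL = ⌊$181,837/6⌋ = $30,306 → take DB $33,810. Book value $155,527.
Year 3: DB = ⌊$155,527 × 125%/7⌋ = $27,772; SL = ⌊$148,027/5⌋ = $29,605 → take SL $29,605. Book value $125,922.
Year 4: DB = ⌊$125,922 × 125%/7⌋ = $22,486; SL = ⌊$118,422/4⌋ = $29,605 → take SL $29,605. Book value $96,317.
Year 5: DB = ⌊$96,317 × 125%/7⌋ = $17,199; SL = ⌊$88,817/3⌋ = $29,605 → take SL $29,605. Book value $66,712.
Year 6: DB = ⌊$66,712 × 125%/7⌋ = $11,912; SL = ⌊$59,212/2⌋ = $29,606 → take SL $29,606. Book value $37,106.

$37,106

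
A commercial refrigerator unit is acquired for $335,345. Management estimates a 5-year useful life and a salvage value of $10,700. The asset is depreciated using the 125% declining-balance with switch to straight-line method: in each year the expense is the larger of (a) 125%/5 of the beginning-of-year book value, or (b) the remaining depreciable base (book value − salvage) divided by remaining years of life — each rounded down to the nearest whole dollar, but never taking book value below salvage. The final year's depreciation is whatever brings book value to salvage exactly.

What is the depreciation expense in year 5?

Depreciable base = $335,345 − $10,700 = $324,645.
Year 1: DB = ⌊$335,345 × 125%/5⌋ = $83,836; SL = ⌊$324,645/5⌋ = $64,929 → take DB $83,836. Book value $251,509.
Year 2: DB = ⌊$251,509 × 125%/5⌋ = $62,877; SL = ⌊$240,809/4⌋ = $60,202 → take DB $62,877. Book value $188,632.
Year 3: DB = ⌊$188,632 × 125%/5⌋ = $47,158; SL = ⌊$177,932/3⌋ = $59,310 → take SL $59,310. Book value $129,322.
Year 4: DB = ⌊$129,322 × 125%/5⌋ = $32,330; SL = ⌊$118,622/2⌋ = $59,311 → take SL $59,311. Book value $70,011.
Year 5 (final): $70,011 − $10,700 = $59,311. Book value $10,700.

$59,311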